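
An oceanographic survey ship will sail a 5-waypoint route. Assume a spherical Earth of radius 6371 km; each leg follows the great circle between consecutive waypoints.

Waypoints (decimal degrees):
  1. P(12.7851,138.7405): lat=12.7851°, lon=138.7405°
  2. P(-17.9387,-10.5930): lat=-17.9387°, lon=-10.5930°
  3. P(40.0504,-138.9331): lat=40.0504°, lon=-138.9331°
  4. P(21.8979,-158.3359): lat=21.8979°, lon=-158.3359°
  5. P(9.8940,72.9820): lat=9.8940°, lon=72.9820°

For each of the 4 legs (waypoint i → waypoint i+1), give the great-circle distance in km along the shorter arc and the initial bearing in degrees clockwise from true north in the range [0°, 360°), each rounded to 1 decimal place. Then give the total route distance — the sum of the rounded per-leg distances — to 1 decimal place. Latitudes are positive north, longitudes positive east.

Leg 1: φ1=0.2231421, φ2=-0.3130894, Δφ=-0.5362315, Δλ=-2.6063613 rad; a=sin²(Δφ/2)+cosφ1·cosφ2·sin²(Δλ/2)=0.9331026968; c=2·atan2(√a, √(1-a))=2.618353970; dist=6371·c=16681.533 ≈ 16681.5 km; running total=16681.5 km
Leg 1 bearing: y=sinΔλ·cosφ2=-0.48524530, x=cosφ1·sinφ2-sinφ1·cosφ2·cosΔλ=-0.11926952; θ=atan2(y, x)=-103.8091° <0 so +360° → 256.1909° ≈ 256.2°
Leg 2: φ1=-0.3130894, φ2=0.6990113, Δφ=1.0121007, Δλ=-2.2399573 rad; a=sin²(Δφ/2)+cosφ1·cosφ2·sin²(Δλ/2)=0.8249747990; c=2·atan2(√a, √(1-a))=2.278314441; dist=6371·c=14515.141 ≈ 14515.1 km; running total=31196.6 km
Leg 2 bearing: y=sinΔλ·cosφ2=-0.60039742, x=cosφ1·sinφ2-sinφ1·cosφ2·cosΔλ=0.46592752; θ=atan2(y, x)=-52.1874° <0 so +360° → 307.8126° ≈ 307.8°
Leg 3: φ1=0.6990113, φ2=0.3821905, Δφ=-0.3168209, Δλ=-0.3386427 rad; a=sin²(Δφ/2)+cosφ1·cosφ2·sin²(Δλ/2)=0.0450534705; c=2·atan2(√a, √(1-a))=0.427770125; dist=6371·c=2725.323 ≈ 2725.3 km; running total=33921.9 km
Leg 3 bearing: y=sinΔλ·cosφ2=-0.30823845, x=cosφ1·sinφ2-sinφ1·cosφ2·cosΔλ=-0.27763948; θ=atan2(y, x)=-132.0103° <0 so +360° → 227.9897° ≈ 228.0°
Leg 4: φ1=0.3821905, φ2=0.1726829, Δφ=-0.2095076, Δλ=4.0372590 rad; a=sin²(Δφ/2)+cosφ1·cosφ2·sin²(Δλ/2)=0.7535986122; c=2·atan2(√a, √(1-a))=2.102725872; dist=6371·c=13396.467 ≈ 13396.5 km; running total=47318.4 km
Leg 4 bearing: y=sinΔλ·cosφ2=-0.76901571, x=cosφ1·sinφ2-sinφ1·cosφ2·cosΔλ=0.38905759; θ=atan2(y, x)=-63.1644° <0 so +360° → 296.8356° ≈ 296.8°

Leg 1: dist=16681.5 km, bearing=256.2°
Leg 2: dist=14515.1 km, bearing=307.8°
Leg 3: dist=2725.3 km, bearing=228.0°
Leg 4: dist=13396.5 km, bearing=296.8°
Total: 47318.4 km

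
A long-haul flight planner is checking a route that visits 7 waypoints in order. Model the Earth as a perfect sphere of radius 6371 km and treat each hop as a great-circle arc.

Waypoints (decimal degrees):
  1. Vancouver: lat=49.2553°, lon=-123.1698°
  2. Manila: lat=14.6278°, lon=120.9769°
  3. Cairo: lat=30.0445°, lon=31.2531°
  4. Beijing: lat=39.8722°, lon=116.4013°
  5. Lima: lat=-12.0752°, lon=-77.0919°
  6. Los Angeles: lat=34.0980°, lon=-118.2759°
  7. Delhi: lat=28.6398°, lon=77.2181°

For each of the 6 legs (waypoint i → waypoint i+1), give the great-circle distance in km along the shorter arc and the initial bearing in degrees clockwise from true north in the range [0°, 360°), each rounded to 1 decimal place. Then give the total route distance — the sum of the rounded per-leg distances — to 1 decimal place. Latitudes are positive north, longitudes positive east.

Leg 1: φ1=0.8596672, φ2=0.2553033, Δφ=-0.6043639, Δλ=4.2611638 rad; a=sin²(Δφ/2)+cosφ1·cosφ2·sin²(Δλ/2)=0.5420310740; c=2·atan2(√a, √(1-a))=1.654957794; dist=6371·c=10543.736 ≈ 10543.7 km; running total=10543.7 km
Leg 1 bearing: y=sinΔλ·cosφ2=-0.87074438, x=cosφ1·sinφ2-sinφ1·cosφ2·cosΔλ=0.48449744; θ=atan2(y, x)=-60.9077° <0 so +360° → 299.0923° ≈ 299.1°
Leg 2: φ1=0.2553033, φ2=0.5243754, Δφ=0.2690722, Δλ=-1.5659757 rad; a=sin²(Δφ/2)+cosφ1·cosφ2·sin²(Δλ/2)=0.4347615645; c=2·atan2(√a, √(1-a))=1.439946380; dist=6371·c=9173.898 ≈ 9173.9 km; running total=19717.6 km
Leg 2 bearing: y=sinΔλ·cosφ2=-0.86562675, x=cosφ1·sinφ2-sinφ1·cosφ2·cosΔλ=0.48339023; θ=atan2(y, x)=-60.8198° <0 so +360° → 299.1802° ≈ 299.2°
Leg 3: φ1=0.5243754, φ2=0.6959012, Δφ=0.1715257, Δλ=1.4861164 rad; a=sin²(Δφ/2)+cosφ1·cosφ2·sin²(Δλ/2)=0.3114199388; c=2·atan2(√a, √(1-a))=1.184068284; dist=6371·c=7543.699 ≈ 7543.7 km; running total=27261.3 km
Leg 3 bearing: y=sinΔλ·cosφ2=0.76472627, x=cosφ1·sinφ2-sinφ1·cosφ2·cosΔλ=0.52244040; θ=atan2(y, x)=55.6602° ≈ 55.7°
Leg 4: φ1=0.6959012, φ2=-0.2107520, Δφ=-0.9066532, Δλ=-3.3770934 rad; a=sin²(Δφ/2)+cosφ1·cosφ2·sin²(Δλ/2)=0.9319449724; c=2·atan2(√a, √(1-a))=2.613738628; dist=6371·c=16652.129 ≈ 16652.1 km; running total=43913.4 km
Leg 4 bearing: y=sinΔλ·cosφ2=0.22816727, x=cosφ1·sinφ2-sinφ1·cosφ2·cosΔλ=0.44903659; θ=atan2(y, x)=26.9363° ≈ 26.9°
Leg 5: φ1=-0.2107520, φ2=0.5951224, Δφ=0.8058744, Δλ=-0.7187964 rad; a=sin²(Δφ/2)+cosφ1·cosφ2·sin²(Δλ/2)=0.2539271558; c=2·atan2(√a, √(1-a))=1.056243431; dist=6371·c=6729.327 ≈ 6729.3 km; running total=50642.7 km
Leg 5 bearing: y=sinΔλ·cosφ2=-0.54527349, x=cosφ1·sinφ2-sinφ1·cosφ2·cosΔλ=0.67857899; θ=atan2(y, x)=-38.7837° <0 so +360° → 321.2163° ≈ 321.2°
Leg 6: φ1=0.5951224, φ2=0.4998588, Δφ=-0.0952636, Δλ=3.4120140 rad; a=sin²(Δφ/2)+cosφ1·cosφ2·sin²(Δλ/2)=0.7158257207; c=2·atan2(√a, √(1-a))=2.017119088; dist=6371·c=12851.066 ≈ 12851.1 km; running total=63493.8 km
Leg 6 bearing: y=sinΔλ·cosφ2=-0.23445326, x=cosφ1·sinφ2-sinφ1·cosφ2·cosΔλ=0.87103886; θ=atan2(y, x)=-15.0650° <0 so +360° → 344.9350° ≈ 344.9°

Leg 1: dist=10543.7 km, bearing=299.1°
Leg 2: dist=9173.9 km, bearing=299.2°
Leg 3: dist=7543.7 km, bearing=55.7°
Leg 4: dist=16652.1 km, bearing=26.9°
Leg 5: dist=6729.3 km, bearing=321.2°
Leg 6: dist=12851.1 km, bearing=344.9°
Total: 63493.8 km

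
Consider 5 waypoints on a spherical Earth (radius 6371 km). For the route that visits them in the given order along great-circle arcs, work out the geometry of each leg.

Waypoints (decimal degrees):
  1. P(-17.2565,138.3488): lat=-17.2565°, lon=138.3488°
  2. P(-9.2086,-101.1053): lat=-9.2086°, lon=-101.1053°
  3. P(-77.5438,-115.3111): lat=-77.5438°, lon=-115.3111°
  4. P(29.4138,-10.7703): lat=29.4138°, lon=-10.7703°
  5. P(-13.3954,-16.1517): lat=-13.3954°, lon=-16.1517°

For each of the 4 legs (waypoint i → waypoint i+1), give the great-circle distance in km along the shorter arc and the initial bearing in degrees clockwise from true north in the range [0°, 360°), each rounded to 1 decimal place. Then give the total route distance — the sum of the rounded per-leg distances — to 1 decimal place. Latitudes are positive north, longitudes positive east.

Leg 1: dist=12850.9 km, bearing=109.5°
Leg 2: dist=7643.1 km, bearing=183.3°
Leg 3: dist=13541.8 km, bearing=97.3°
Leg 4: dist=4795.1 km, bearing=187.7°
Total: 38830.9 km

Leg 1: φ1=-0.3011827, φ2=-0.1607204, Δφ=0.1404624, Δλ=-4.1792625 rad; a=sin²(Δφ/2)+cosφ1·cosφ2·sin²(Δλ/2)=0.7158117175; c=2·atan2(√a, √(1-a))=2.017088040; dist=6371·c=12850.868 ≈ 12850.9 km; running total=12850.9 km
Leg 1 bearing: y=sinΔλ·cosφ2=0.85012308, x=cosφ1·sinφ2-sinφ1·cosφ2·cosΔλ=-0.30164874; θ=atan2(y, x)=109.5362° ≈ 109.5°
Leg 2: φ1=-0.1607204, φ2=-1.3533946, Δφ=-1.1926742, Δλ=-0.2479380 rad; a=sin²(Δφ/2)+cosφ1·cosφ2·sin²(Δλ/2)=0.3186674569; c=2·atan2(√a, √(1-a))=1.199670238; dist=6371·c=7643.099 ≈ 7643.1 km; running total=20494.0 km
Leg 2 bearing: y=sinΔλ·cosφ2=-0.05293231, x=cosφ1·sinφ2-sinφ1·cosφ2·cosΔλ=-0.93041507; θ=atan2(y, x)=-176.7439° <0 so +360° → 183.2561° ≈ 183.3°
Leg 3: φ1=-1.3533946, φ2=0.5133677, Δφ=1.8667623, Δλ=1.8245812 rad; a=sin²(Δφ/2)+cosφ1·cosφ2·sin²(Δλ/2)=0.7633633062; c=2·atan2(√a, √(1-a))=2.125541390; dist=6371·c=13541.824 ≈ 13541.8 km; running total=34035.8 km
Leg 3 bearing: y=sinΔλ·cosφ2=0.84319358, x=cosφ1·sinφ2-sinφ1·cosφ2·cosΔλ=-0.10762746; θ=atan2(y, x)=97.2741° ≈ 97.3°
Leg 4: φ1=0.5133677, φ2=-0.2337938, Δφ=-0.7471615, Δλ=-0.0939231 rad; a=sin²(Δφ/2)+cosφ1·cosφ2·sin²(Δλ/2)=0.1350570884; c=2·atan2(√a, √(1-a))=0.752641421; dist=6371·c=4795.078 ≈ 4795.1 km; running total=38830.9 km
Leg 4 bearing: y=sinΔλ·cosφ2=-0.09123365, x=cosφ1·sinφ2-sinφ1·cosφ2·cosΔλ=-0.67745340; θ=atan2(y, x)=-172.3300° <0 so +360° → 187.6700° ≈ 187.7°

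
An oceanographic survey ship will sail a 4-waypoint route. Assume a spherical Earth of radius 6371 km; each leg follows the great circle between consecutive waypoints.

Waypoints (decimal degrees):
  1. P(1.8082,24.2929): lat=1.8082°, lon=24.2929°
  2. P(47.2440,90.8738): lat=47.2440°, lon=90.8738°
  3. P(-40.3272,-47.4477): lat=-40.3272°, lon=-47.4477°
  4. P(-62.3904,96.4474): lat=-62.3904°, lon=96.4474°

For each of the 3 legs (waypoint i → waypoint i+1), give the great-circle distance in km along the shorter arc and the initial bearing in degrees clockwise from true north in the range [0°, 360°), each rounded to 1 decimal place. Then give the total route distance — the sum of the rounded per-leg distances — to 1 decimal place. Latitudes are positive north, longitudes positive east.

Leg 1: φ1=0.0315590, φ2=0.8245634, Δφ=0.7930043, Δλ=1.1620559 rad; a=sin²(Δφ/2)+cosφ1·cosφ2·sin²(Δλ/2)=0.3535717133; c=2·atan2(√a, √(1-a))=1.273583291; dist=6371·c=8113.999 ≈ 8114.0 km; running total=8114.0 km
Leg 1 bearing: y=sinΔλ·cosφ2=0.62295318, x=cosφ1·sinφ2-sinφ1·cosφ2·cosΔλ=0.72537188; θ=atan2(y, x)=40.6562° ≈ 40.7°
Leg 2: φ1=0.8245634, φ2=-0.7038424, Δφ=-1.5284058, Δλ=-2.4141656 rad; a=sin²(Δφ/2)+cosφ1·cosφ2·sin²(Δλ/2)=0.9308619194; c=2·atan2(√a, √(1-a))=2.609453806; dist=6371·c=16624.830 ≈ 16624.8 km; running total=24738.8 km
Leg 2 bearing: y=sinΔλ·cosφ2=-0.50693218, x=cosφ1·sinφ2-sinφ1·cosφ2·cosΔλ=-0.02125540; θ=atan2(y, x)=-92.4010° <0 so +360° → 267.5990° ≈ 267.6°
Leg 3: φ1=-0.7038424, φ2=-1.0889179, Δφ=-0.3850755, Δλ=2.5114433 rad; a=sin²(Δφ/2)+cosφ1·cosφ2·sin²(Δλ/2)=0.3559984198; c=2·atan2(√a, √(1-a))=1.278655335; dist=6371·c=8146.313 ≈ 8146.3 km; running total=32885.1 km
Leg 3 bearing: y=sinΔλ·cosφ2=0.27309184, x=cosφ1·sinφ2-sinφ1·cosφ2·cosΔλ=-0.91786438; θ=atan2(y, x)=163.4307° ≈ 163.4°

Leg 1: dist=8114.0 km, bearing=40.7°
Leg 2: dist=16624.8 km, bearing=267.6°
Leg 3: dist=8146.3 km, bearing=163.4°
Total: 32885.1 km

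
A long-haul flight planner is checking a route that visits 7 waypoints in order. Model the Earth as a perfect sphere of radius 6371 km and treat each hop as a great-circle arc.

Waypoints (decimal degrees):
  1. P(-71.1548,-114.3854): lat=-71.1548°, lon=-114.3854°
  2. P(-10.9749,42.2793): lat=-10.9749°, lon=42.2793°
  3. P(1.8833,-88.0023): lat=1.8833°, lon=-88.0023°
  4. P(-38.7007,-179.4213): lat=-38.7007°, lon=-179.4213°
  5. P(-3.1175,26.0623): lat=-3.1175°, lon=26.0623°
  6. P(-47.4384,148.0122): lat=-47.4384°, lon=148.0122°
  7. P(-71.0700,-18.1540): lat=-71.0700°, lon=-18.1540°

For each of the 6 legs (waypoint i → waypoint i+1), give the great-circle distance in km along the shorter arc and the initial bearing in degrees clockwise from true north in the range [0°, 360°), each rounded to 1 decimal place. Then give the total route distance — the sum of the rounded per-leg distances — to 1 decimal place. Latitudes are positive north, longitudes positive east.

Leg 1: dist=10716.1 km, bearing=157.0°
Leg 2: dist=14437.4 km, bearing=263.2°
Leg 3: dist=10261.6 km, bearing=231.3°
Leg 4: dist=14680.5 km, bearing=215.3°
Leg 5: dist=12064.9 km, bearing=142.8°
Leg 6: dist=6791.3 km, bearing=185.1°
Total: 68951.8 km

Leg 1: φ1=-1.2418855, φ2=-0.1915481, Δφ=1.0503374, Δλ=2.7343148 rad; a=sin²(Δφ/2)+cosφ1·cosφ2·sin²(Δλ/2)=0.5554963573; c=2·atan2(√a, √(1-a))=1.682018208; dist=6371·c=10716.138 ≈ 10716.1 km; running total=10716.1 km
Leg 1 bearing: y=sinΔλ·cosφ2=0.38886668, x=cosφ1·sinφ2-sinφ1·cosφ2·cosΔλ=-0.91458369; θ=atan2(y, x)=156.9656° ≈ 157.0°
Leg 2: φ1=-0.1915481, φ2=0.0328698, Δφ=0.2244179, Δλ=-2.2738429 rad; a=sin²(Δφ/2)+cosφ1·cosφ2·sin²(Δλ/2)=0.8203168463; c=2·atan2(√a, √(1-a))=2.266119594; dist=6371·c=14437.448 ≈ 14437.4 km; running total=25153.5 km
Leg 2 bearing: y=sinΔλ·cosφ2=-0.76246392, x=cosφ1·sinφ2-sinφ1·cosφ2·cosΔλ=-0.09075923; θ=atan2(y, x)=-96.7882° <0 so +360° → 263.2118° ≈ 263.2°
Leg 3: φ1=0.0328698, φ2=-0.6754546, Δφ=-0.7083244, Δλ=-1.5955625 rad; a=sin²(Δφ/2)+cosφ1·cosφ2·sin²(Δλ/2)=0.5199319568; c=2·atan2(√a, √(1-a))=1.610670806; dist=6371·c=10261.584 ≈ 10261.6 km; running total=35415.1 km
Leg 3 bearing: y=sinΔλ·cosφ2=-0.78018344, x=cosφ1·sinφ2-sinφ1·cosφ2·cosΔλ=-0.62427932; θ=atan2(y, x)=-128.6657° <0 so +360° → 231.3343° ≈ 231.3°
Leg 4: φ1=-0.6754546, φ2=-0.0544106, Δφ=0.6210440, Δλ=3.5863654 rad; a=sin²(Δφ/2)+cosφ1·cosφ2·sin²(Δλ/2)=0.8347240412; c=2·atan2(√a, √(1-a))=2.304261901; dist=6371·c=14680.453 ≈ 14680.5 km; running total=50095.6 km
Leg 4 bearing: y=sinΔλ·cosφ2=-0.42961600, x=cosφ1·sinφ2-sinφ1·cosφ2·cosΔλ=-0.60602752; θ=atan2(y, x)=-144.6670° <0 so +360° → 215.3330° ≈ 215.3°
Leg 5: φ1=-0.0544106, φ2=-0.8279563, Δφ=-0.7735456, Δλ=2.1284273 rad; a=sin²(Δφ/2)+cosφ1·cosφ2·sin²(Δλ/2)=0.6586701474; c=2·atan2(√a, √(1-a))=1.893719819; dist=6371·c=12064.889 ≈ 12064.9 km; running total=62160.5 km
Leg 5 bearing: y=sinΔλ·cosφ2=0.57391807, x=cosφ1·sinφ2-sinφ1·cosφ2·cosΔλ=-0.75492595; θ=atan2(y, x)=142.7568° ≈ 142.8°
Leg 6: φ1=-0.8279563, φ2=-1.2404055, Δφ=-0.4124492, Δλ=-2.9001473 rad; a=sin²(Δφ/2)+cosφ1·cosφ2·sin²(Δλ/2)=0.2581737842; c=2·atan2(√a, √(1-a))=1.065973436; dist=6371·c=6791.317 ≈ 6791.3 km; running total=68951.8 km
Leg 6 bearing: y=sinΔλ·cosφ2=-0.07756913, x=cosφ1·sinφ2-sinφ1·cosφ2·cosΔλ=-0.87181612; θ=atan2(y, x)=-174.9155° <0 so +360° → 185.0845° ≈ 185.1°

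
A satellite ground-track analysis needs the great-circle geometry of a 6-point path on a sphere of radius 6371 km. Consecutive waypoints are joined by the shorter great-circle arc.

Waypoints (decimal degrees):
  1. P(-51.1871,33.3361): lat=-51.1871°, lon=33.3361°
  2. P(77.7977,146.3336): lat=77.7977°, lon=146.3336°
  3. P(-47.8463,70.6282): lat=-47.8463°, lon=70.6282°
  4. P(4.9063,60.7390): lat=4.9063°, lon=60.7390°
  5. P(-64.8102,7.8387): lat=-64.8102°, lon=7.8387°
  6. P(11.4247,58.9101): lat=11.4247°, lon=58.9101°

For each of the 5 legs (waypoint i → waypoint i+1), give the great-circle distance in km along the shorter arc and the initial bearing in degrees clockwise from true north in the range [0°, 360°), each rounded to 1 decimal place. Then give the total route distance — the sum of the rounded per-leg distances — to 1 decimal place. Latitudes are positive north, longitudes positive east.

Leg 1: dist=16059.3 km, bearing=19.5°
Leg 2: dist=14855.2 km, bearing=243.9°
Leg 3: dist=5945.0 km, bearing=347.7°
Leg 4: dist=8864.8 km, bearing=200.2°
Leg 5: dist=9478.8 km, bearing=49.9°
Total: 55203.1 km

Leg 1: φ1=-0.8933834, φ2=1.3578260, Δφ=2.2512094, Δλ=1.9721784 rad; a=sin²(Δφ/2)+cosφ1·cosφ2·sin²(Δλ/2)=0.9066754903; c=2·atan2(√a, √(1-a))=2.520685409; dist=6371·c=16059.287 ≈ 16059.3 km; running total=16059.3 km
Leg 1 bearing: y=sinΔλ·cosφ2=0.19456522, x=cosφ1·sinφ2-sinφ1·cosφ2·cosΔλ=0.54827416; θ=atan2(y, x)=19.5382° ≈ 19.5°
Leg 2: φ1=1.3578260, φ2=-0.8350755, Δφ=-2.1929015, Δλ=-1.3213085 rad; a=sin²(Δφ/2)+cosφ1·cosφ2·sin²(Δλ/2)=0.8447870551; c=2·atan2(√a, √(1-a))=2.331697144; dist=6371·c=14855.243 ≈ 14855.2 km; running total=30914.5 km
Leg 2 bearing: y=sinΔλ·cosφ2=-0.65034314, x=cosφ1·sinφ2-sinφ1·cosφ2·cosΔλ=-0.31865553; θ=atan2(y, x)=-116.1040° <0 so +360° → 243.8960° ≈ 243.9°
Leg 3: φ1=-0.8350755, φ2=0.0856311, Δφ=0.9207066, Δλ=-0.1725991 rad; a=sin²(Δφ/2)+cosφ1·cosφ2·sin²(Δλ/2)=0.2023386568; c=2·atan2(√a, √(1-a))=0.933129130; dist=6371·c=5944.966 ≈ 5945.0 km; running total=36859.5 km
Leg 3 bearing: y=sinΔλ·cosφ2=-0.17111412, x=cosφ1·sinφ2-sinφ1·cosφ2·cosΔλ=0.78505468; θ=atan2(y, x)=-12.2961° <0 so +360° → 347.7039° ≈ 347.7°
Leg 4: φ1=0.0856311, φ2=-1.1311514, Δφ=-1.2167825, Δλ=-0.9232844 rad; a=sin²(Δφ/2)+cosφ1·cosφ2·sin²(Δλ/2)=0.4107996648; c=2·atan2(√a, √(1-a))=1.391435520; dist=6371·c=8864.836 ≈ 8864.8 km; running total=45724.3 km
Leg 4 bearing: y=sinΔλ·cosφ2=-0.33946758, x=cosφ1·sinφ2-sinφ1·cosφ2·cosΔλ=-0.92354478; θ=atan2(y, x)=-159.8181° <0 so +360° → 200.1819° ≈ 200.2°
Leg 5: φ1=-1.1311514, φ2=0.1993986, Δφ=1.3305500, Δλ=0.8913641 rad; a=sin²(Δφ/2)+cosφ1·cosφ2·sin²(Δλ/2)=0.4585521530; c=2·atan2(√a, √(1-a))=1.487805399; dist=6371·c=9478.808 ≈ 9478.8 km; running total=55203.1 km
Leg 5 bearing: y=sinΔλ·cosφ2=0.76251560, x=cosφ1·sinφ2-sinφ1·cosφ2·cosΔλ=0.64163717; θ=atan2(y, x)=49.9203° ≈ 49.9°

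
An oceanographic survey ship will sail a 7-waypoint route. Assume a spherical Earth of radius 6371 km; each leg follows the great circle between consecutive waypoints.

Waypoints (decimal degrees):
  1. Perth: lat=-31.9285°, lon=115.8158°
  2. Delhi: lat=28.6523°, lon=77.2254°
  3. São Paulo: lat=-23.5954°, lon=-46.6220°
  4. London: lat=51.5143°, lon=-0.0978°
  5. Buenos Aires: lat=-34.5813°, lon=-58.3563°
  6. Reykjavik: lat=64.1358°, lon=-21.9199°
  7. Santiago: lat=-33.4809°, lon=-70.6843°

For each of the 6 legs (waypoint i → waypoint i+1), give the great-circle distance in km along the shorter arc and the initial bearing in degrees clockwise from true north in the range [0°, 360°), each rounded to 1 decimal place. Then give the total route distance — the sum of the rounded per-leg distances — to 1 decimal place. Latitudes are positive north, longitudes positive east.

Leg 1: dist=7874.7 km, bearing=324.6°
Leg 2: dist=14430.9 km, bearing=262.0°
Leg 3: dist=9503.3 km, bearing=26.9°
Leg 4: dist=11126.5 km, bearing=225.3°
Leg 5: dist=11432.3 km, bearing=15.4°
Leg 6: dist=11660.6 km, bearing=220.5°
Total: 66028.3 km

Leg 1: φ1=-0.5572575, φ2=0.5000770, Δφ=1.0573344, Δλ=-0.6735295 rad; a=sin²(Δφ/2)+cosφ1·cosφ2·sin²(Δλ/2)=0.3357229041; c=2·atan2(√a, √(1-a))=1.236023950; dist=6371·c=7874.709 ≈ 7874.7 km; running total=7874.7 km
Leg 1 bearing: y=sinΔλ·cosφ2=-0.54736791, x=cosφ1·sinφ2-sinφ1·cosφ2·cosΔλ=0.76970157; θ=atan2(y, x)=-35.4183° <0 so +360° → 324.5817° ≈ 324.6°
Leg 2: φ1=0.5000770, φ2=-0.4118174, Δφ=-0.9118944, Δλ=-2.1615449 rad; a=sin²(Δφ/2)+cosφ1·cosφ2·sin²(Δλ/2)=0.8199214441; c=2·atan2(√a, √(1-a))=2.265090137; dist=6371·c=14430.889 ≈ 14430.9 km; running total=22305.6 km
Leg 2 bearing: y=sinΔλ·cosφ2=-0.76108790, x=cosφ1·sinφ2-sinφ1·cosφ2·cosΔλ=-0.10651892; θ=atan2(y, x)=-97.9671° <0 so +360° → 262.0329° ≈ 262.0°
Leg 3: φ1=-0.4118174, φ2=0.8990941, Δφ=1.3109116, Δλ=0.8120005 rad; a=sin²(Δφ/2)+cosφ1·cosφ2·sin²(Δλ/2)=0.4604669533; c=2·atan2(√a, √(1-a))=1.491647621; dist=6371·c=9503.287 ≈ 9503.3 km; running total=31808.9 km
Leg 3 bearing: y=sinΔλ·cosφ2=0.45159536, x=cosφ1·sinφ2-sinφ1·cosφ2·cosΔλ=0.88871266; θ=atan2(y, x)=26.9372° ≈ 26.9°
Leg 4: φ1=0.8990941, φ2=-0.6035575, Δφ=-1.5026517, Δλ=-1.0168026 rad; a=sin²(Δφ/2)+cosφ1·cosφ2·sin²(Δλ/2)=0.5873630034; c=2·atan2(√a, √(1-a))=1.746423814; dist=6371·c=11126.466 ≈ 11126.5 km; running total=42935.4 km
Leg 4 bearing: y=sinΔλ·cosφ2=-0.70017767, x=cosφ1·sinφ2-sinφ1·cosφ2·cosΔλ=-0.69225866; θ=atan2(y, x)=-134.6742° <0 so +360° → 225.3258° ≈ 225.3°
Leg 5: φ1=-0.6035575, φ2=1.1193809, Δφ=1.7229384, Δλ=0.6359351 rad; a=sin²(Δφ/2)+cosφ1·cosφ2·sin²(Δλ/2)=0.6108833592; c=2·atan2(√a, √(1-a))=1.794422259; dist=6371·c=11432.264 ≈ 11432.3 km; running total=54367.7 km
Leg 5 bearing: y=sinΔλ·cosφ2=0.25909586, x=cosφ1·sinφ2-sinφ1·cosφ2·cosΔλ=0.94004726; θ=atan2(y, x)=15.4093° ≈ 15.4°
Leg 6: φ1=1.1193809, φ2=-0.5843519, Δφ=-1.7037328, Δλ=-0.8510993 rad; a=sin²(Δφ/2)+cosφ1·cosφ2·sin²(Δλ/2)=0.6282812709; c=2·atan2(√a, √(1-a))=1.830260339; dist=6371·c=11660.589 ≈ 11660.6 km; running total=66028.3 km
Leg 6 bearing: y=sinΔλ·cosφ2=-0.62722505, x=cosφ1·sinφ2-sinφ1·cosφ2·cosΔλ=-0.73536685; θ=atan2(y, x)=-139.5378° <0 so +360° → 220.4622° ≈ 220.5°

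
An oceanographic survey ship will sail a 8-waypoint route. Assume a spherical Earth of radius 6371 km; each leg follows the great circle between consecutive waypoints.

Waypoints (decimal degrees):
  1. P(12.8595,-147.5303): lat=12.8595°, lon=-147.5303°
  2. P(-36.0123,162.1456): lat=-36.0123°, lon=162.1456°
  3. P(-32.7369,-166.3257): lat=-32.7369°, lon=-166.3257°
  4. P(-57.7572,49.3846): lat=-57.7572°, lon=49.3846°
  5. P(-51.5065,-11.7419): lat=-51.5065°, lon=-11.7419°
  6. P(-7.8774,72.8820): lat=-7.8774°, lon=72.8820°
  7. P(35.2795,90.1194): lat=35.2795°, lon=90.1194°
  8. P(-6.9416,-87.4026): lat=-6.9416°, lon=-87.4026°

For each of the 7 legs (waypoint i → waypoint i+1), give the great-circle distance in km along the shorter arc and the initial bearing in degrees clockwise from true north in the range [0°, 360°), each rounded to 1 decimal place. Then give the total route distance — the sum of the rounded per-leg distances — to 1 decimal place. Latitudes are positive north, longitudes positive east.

Leg 1: dist=7574.9 km, bearing=222.1°
Leg 2: dist=2903.7 km, bearing=92.1°
Leg 3: dist=9414.2 km, bearing=198.2°
Leg 4: dist=3856.3 km, bearing=253.3°
Leg 5: dist=8951.3 km, bearing=90.7°
Leg 6: dist=5128.2 km, bearing=19.6°
Leg 7: dist=16853.9 km, bearing=354.8°
Total: 54682.5 km

Leg 1: φ1=0.2244406, φ2=-0.6285332, Δφ=-0.8529738, Δλ=5.4048641 rad; a=sin²(Δφ/2)+cosφ1·cosφ2·sin²(Δλ/2)=0.3136889571; c=2·atan2(√a, √(1-a))=1.188963329; dist=6371·c=7574.885 ≈ 7574.9 km; running total=7574.9 km
Leg 1 bearing: y=sinΔλ·cosφ2=-0.62257749, x=cosφ1·sinφ2-sinφ1·cosφ2·cosΔλ=-0.68814973; θ=atan2(y, x)=-137.8640° <0 so +360° → 222.1360° ≈ 222.1°
Leg 2: φ1=-0.6285332, φ2=-0.5713667, Δφ=0.0571665, Δλ=-5.7329057 rad; a=sin²(Δφ/2)+cosφ1·cosφ2·sin²(Δλ/2)=0.0510383168; c=2·atan2(√a, √(1-a))=0.455767750; dist=6371·c=2903.696 ≈ 2903.7 km; running total=10478.6 km
Leg 2 bearing: y=sinΔλ·cosφ2=0.43986549, x=cosφ1·sinφ2-sinφ1·cosφ2·cosΔλ=-0.01587373; θ=atan2(y, x)=92.0668° ≈ 92.1°
Leg 3: φ1=-0.5713667, φ2=-1.0080533, Δφ=-0.4366866, Δλ=3.7648550 rad; a=sin²(Δφ/2)+cosφ1·cosφ2·sin²(Δλ/2)=0.4534993000; c=2·atan2(√a, √(1-a))=1.477660337; dist=6371·c=9414.174 ≈ 9414.2 km; running total=19892.8 km
Leg 3 bearing: y=sinΔλ·cosφ2=-0.31140192, x=cosφ1·sinφ2-sinφ1·cosφ2·cosΔλ=-0.94571644; θ=atan2(y, x)=-161.7745° <0 so +360° → 198.2255° ≈ 198.2°
Leg 4: φ1=-1.0080533, φ2=-0.8989580, Δφ=0.1090953, Δλ=-1.0668587 rad; a=sin²(Δφ/2)+cosφ1·cosφ2·sin²(Δλ/2)=0.0888327668; c=2·atan2(√a, √(1-a))=0.605294667; dist=6371·c=3856.332 ≈ 3856.3 km; running total=23749.1 km
Leg 4 bearing: y=sinΔλ·cosφ2=-0.54505082, x=cosφ1·sinφ2-sinφ1·cosφ2·cosΔλ=-0.16335737; θ=atan2(y, x)=-106.6840° <0 so +360° → 253.3160° ≈ 253.3°
Leg 5: φ1=-0.8989580, φ2=-0.1374866, Δφ=0.7614714, Δλ=1.4769657 rad; a=sin²(Δφ/2)+cosφ1·cosφ2·sin²(Δλ/2)=0.4174821079; c=2·atan2(√a, √(1-a))=1.405002034; dist=6371·c=8951.268 ≈ 8951.3 km; running total=32700.4 km
Leg 5 bearing: y=sinΔλ·cosφ2=0.98620624, x=cosφ1·sinφ2-sinφ1·cosφ2·cosΔλ=-0.01266629; θ=atan2(y, x)=90.7358° ≈ 90.7°
Leg 6: φ1=-0.1374866, φ2=0.6157434, Δφ=0.7532300, Δλ=0.3008494 rad; a=sin²(Δφ/2)+cosφ1·cosφ2·sin²(Δλ/2)=0.1534183183; c=2·atan2(√a, √(1-a))=0.804927680; dist=6371·c=5128.194 ≈ 5128.2 km; running total=37828.6 km
Leg 6 bearing: y=sinΔλ·cosφ2=0.24190857, x=cosφ1·sinφ2-sinφ1·cosφ2·cosΔλ=0.67897334; θ=atan2(y, x)=19.6103° ≈ 19.6°
Leg 7: φ1=0.6157434, φ2=-0.1211538, Δφ=-0.7368972, Δλ=-3.0983434 rad; a=sin²(Δφ/2)+cosφ1·cosφ2·sin²(Δλ/2)=0.9397028952; c=2·atan2(√a, √(1-a))=2.645408936; dist=6371·c=16853.900 ≈ 16853.9 km; running total=54682.5 km
Leg 7 bearing: y=sinΔλ·cosφ2=-0.04291885, x=cosφ1·sinφ2-sinφ1·cosφ2·cosΔλ=0.47413440; θ=atan2(y, x)=-5.1723° <0 so +360° → 354.8277° ≈ 354.8°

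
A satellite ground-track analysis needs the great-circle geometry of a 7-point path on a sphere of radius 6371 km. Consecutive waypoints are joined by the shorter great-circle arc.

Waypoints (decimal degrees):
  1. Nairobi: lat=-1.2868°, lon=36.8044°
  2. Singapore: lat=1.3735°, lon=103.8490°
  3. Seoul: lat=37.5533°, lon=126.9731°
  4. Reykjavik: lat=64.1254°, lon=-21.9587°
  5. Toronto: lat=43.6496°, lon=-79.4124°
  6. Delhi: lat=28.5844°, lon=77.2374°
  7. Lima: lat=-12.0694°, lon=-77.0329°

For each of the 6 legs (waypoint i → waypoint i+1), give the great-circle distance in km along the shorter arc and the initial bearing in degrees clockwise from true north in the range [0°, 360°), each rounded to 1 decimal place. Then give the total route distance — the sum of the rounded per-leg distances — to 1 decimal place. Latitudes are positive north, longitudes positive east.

Leg 1: φ1=-0.0224589, φ2=0.0239721, Δφ=0.0464310, Δλ=1.1701490 rad; a=sin²(Δφ/2)+cosφ1·cosφ2·sin²(Δλ/2)=0.3053671019; c=2·atan2(√a, √(1-a))=1.170961941; dist=6371·c=7460.199 ≈ 7460.2 km; running total=7460.2 km
Leg 1 bearing: y=sinΔλ·cosφ2=0.92054416, x=cosφ1·sinφ2-sinφ1·cosφ2·cosΔλ=0.03271980; θ=atan2(y, x)=87.9643° ≈ 88.0°
Leg 2: φ1=0.0239721, φ2=0.6554287, Δφ=0.6314566, Δλ=0.4035917 rad; a=sin²(Δφ/2)+cosφ1·cosφ2·sin²(Δλ/2)=0.1282542803; c=2·atan2(√a, √(1-a))=0.732520130; dist=6371·c=4666.886 ≈ 4666.9 km; running total=12127.1 km
Leg 2 bearing: y=sinΔλ·cosφ2=0.31134635, x=cosφ1·sinφ2-sinφ1·cosφ2·cosΔλ=0.59184790; θ=atan2(y, x)=27.7470° ≈ 27.7°
Leg 3: φ1=0.6554287, φ2=1.1191994, Δφ=0.4637706, Δλ=-2.5993503 rad; a=sin²(Δφ/2)+cosφ1·cosφ2·sin²(Δλ/2)=0.3739739859; c=2·atan2(√a, √(1-a))=1.315996164; dist=6371·c=8384.212 ≈ 8384.2 km; running total=20511.3 km
Leg 3 bearing: y=sinΔλ·cosφ2=-0.22520924, x=cosφ1·sinφ2-sinφ1·cosφ2·cosΔλ=0.94114323; θ=atan2(y, x)=-13.4574° <0 so +360° → 346.5426° ≈ 346.5°
Leg 4: φ1=1.1191994, φ2=0.7618292, Δφ=-0.3573701, Δλ=-1.0027562 rad; a=sin²(Δφ/2)+cosφ1·cosφ2·sin²(Δλ/2)=0.1045358858; c=2·atan2(√a, √(1-a))=0.658471874; dist=6371·c=4195.124 ≈ 4195.1 km; running total=24706.4 km
Leg 4 bearing: y=sinΔλ·cosφ2=-0.60994226, x=cosφ1·sinφ2-sinφ1·cosφ2·cosΔλ=-0.04902015; θ=atan2(y, x)=-94.5949° <0 so +360° → 265.4051° ≈ 265.4°
Leg 5: φ1=0.7618292, φ2=0.4988919, Δφ=-0.2629373, Δλ=2.7340548 rad; a=sin²(Δφ/2)+cosφ1·cosφ2·sin²(Δλ/2)=0.6265461247; c=2·atan2(√a, √(1-a))=1.826671567; dist=6371·c=11637.725 ≈ 11637.7 km; running total=36344.1 km
Leg 5 bearing: y=sinΔλ·cosφ2=0.34804024, x=cosφ1·sinφ2-sinφ1·cosφ2·cosΔλ=0.90266954; θ=atan2(y, x)=21.0850° ≈ 21.1°
Leg 6: φ1=0.4988919, φ2=-0.2106508, Δφ=-0.7095427, Δλ=-2.6925247 rad; a=sin²(Δφ/2)+cosφ1·cosφ2·sin²(Δλ/2)=0.9368033957; c=2·atan2(√a, √(1-a))=2.633361786; dist=6371·c=16777.148 ≈ 16777.1 km; running total=53121.2 km
Leg 6 bearing: y=sinΔλ·cosφ2=-0.42452977, x=cosφ1·sinφ2-sinφ1·cosφ2·cosΔλ=0.23787737; θ=atan2(y, x)=-60.7367° <0 so +360° → 299.2633° ≈ 299.3°

Leg 1: dist=7460.2 km, bearing=88.0°
Leg 2: dist=4666.9 km, bearing=27.7°
Leg 3: dist=8384.2 km, bearing=346.5°
Leg 4: dist=4195.1 km, bearing=265.4°
Leg 5: dist=11637.7 km, bearing=21.1°
Leg 6: dist=16777.1 km, bearing=299.3°
Total: 53121.2 km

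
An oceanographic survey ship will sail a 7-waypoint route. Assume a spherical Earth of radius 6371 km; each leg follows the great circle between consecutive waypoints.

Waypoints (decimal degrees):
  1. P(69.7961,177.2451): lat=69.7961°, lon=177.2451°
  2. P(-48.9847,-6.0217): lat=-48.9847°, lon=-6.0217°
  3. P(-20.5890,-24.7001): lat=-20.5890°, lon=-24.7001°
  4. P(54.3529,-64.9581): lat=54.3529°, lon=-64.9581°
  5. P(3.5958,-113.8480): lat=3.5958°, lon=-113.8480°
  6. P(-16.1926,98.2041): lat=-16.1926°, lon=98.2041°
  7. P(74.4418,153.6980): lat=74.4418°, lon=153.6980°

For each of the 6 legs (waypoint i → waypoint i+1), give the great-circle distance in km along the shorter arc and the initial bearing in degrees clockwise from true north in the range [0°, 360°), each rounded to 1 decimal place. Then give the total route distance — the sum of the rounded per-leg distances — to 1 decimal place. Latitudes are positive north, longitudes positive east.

Leg 1: dist=17694.4 km, bearing=6.0°
Leg 2: dist=3566.9 km, bearing=325.6°
Leg 3: dist=9173.3 km, bearing=337.7°
Leg 4: dist=7151.7 km, bearing=236.6°
Leg 5: dist=16243.5 km, bearing=246.0°
Leg 6: dist=10791.5 km, bearing=12.9°
Total: 64621.3 km

Leg 1: φ1=1.2181718, φ2=-0.8549443, Δφ=-2.0731160, Δλ=-3.1986091 rad; a=sin²(Δφ/2)+cosφ1·cosφ2·sin²(Δλ/2)=0.9671933510; c=2·atan2(√a, √(1-a))=2.777329998; dist=6371·c=17694.369 ≈ 17694.4 km; running total=17694.4 km
Leg 1 bearing: y=sinΔλ·cosφ2=0.03739735, x=cosφ1·sinφ2-sinφ1·cosφ2·cosΔλ=0.35429215; θ=atan2(y, x)=6.0256° ≈ 6.0°
Leg 2: φ1=-0.8549443, φ2=-0.3593458, Δφ=0.4955985, Δλ=-0.3259996 rad; a=sin²(Δφ/2)+cosφ1·cosφ2·sin²(Δλ/2)=0.0763362655; c=2·atan2(√a, √(1-a))=0.559863765; dist=6371·c=3566.892 ≈ 3566.9 km; running total=21261.3 km
Leg 2 bearing: y=sinΔλ·cosφ2=-0.29980020, x=cosφ1·sinφ2-sinφ1·cosφ2·cosΔλ=0.43835602; θ=atan2(y, x)=-34.3690° <0 so +360° → 325.6310° ≈ 325.6°
Leg 3: φ1=-0.3593458, φ2=0.9486371, Δφ=1.3079829, Δλ=-0.7026347 rad; a=sin²(Δφ/2)+cosφ1·cosφ2·sin²(Δλ/2)=0.4347116419; c=2·atan2(√a, √(1-a))=1.439845673; dist=6371·c=9173.257 ≈ 9173.3 km; running total=30434.6 km
Leg 3 bearing: y=sinΔλ·cosφ2=-0.37661746, x=cosφ1·sinφ2-sinφ1·cosφ2·cosΔλ=0.91711995; θ=atan2(y, x)=-22.3256° <0 so +360° → 337.6744° ≈ 337.7°
Leg 4: φ1=0.9486371, φ2=0.0627585, Δφ=-0.8858785, Δλ=-0.8532897 rad; a=sin²(Δφ/2)+cosφ1·cosφ2·sin²(Δλ/2)=0.2832994820; c=2·atan2(√a, √(1-a))=1.122533067; dist=6371·c=7151.658 ≈ 7151.7 km; running total=37586.3 km
Leg 4 bearing: y=sinΔλ·cosφ2=-0.75196421, x=cosφ1·sinφ2-sinφ1·cosφ2·cosΔλ=-0.49670250; θ=atan2(y, x)=-123.4464° <0 so +360° → 236.5536° ≈ 236.6°
Leg 5: φ1=0.0627585, φ2=-0.2826142, Δφ=-0.3453727, Δλ=3.7010073 rad; a=sin²(Δφ/2)+cosφ1·cosφ2·sin²(Δλ/2)=0.9149150593; c=2·atan2(√a, √(1-a))=2.549599504; dist=6371·c=16243.498 ≈ 16243.5 km; running total=53829.8 km
Leg 5 bearing: y=sinΔλ·cosφ2=-0.50963756, x=cosφ1·sinφ2-sinφ1·cosφ2·cosΔλ=-0.22726974; θ=atan2(y, x)=-114.0342° <0 so +360° → 245.9658° ≈ 246.0°
Leg 6: φ1=-0.2826142, φ2=1.2992545, Δφ=1.5818687, Δλ=0.9685513 rad; a=sin²(Δφ/2)+cosφ1·cosφ2·sin²(Δλ/2)=0.5613666246; c=2·atan2(√a, √(1-a))=1.693839815; dist=6371·c=10791.453 ≈ 10791.5 km; running total=64621.3 km
Leg 6 bearing: y=sinΔλ·cosφ2=0.22102854, x=cosφ1·sinφ2-sinφ1·cosφ2·cosΔλ=0.96751379; θ=atan2(y, x)=12.8684° ≈ 12.9°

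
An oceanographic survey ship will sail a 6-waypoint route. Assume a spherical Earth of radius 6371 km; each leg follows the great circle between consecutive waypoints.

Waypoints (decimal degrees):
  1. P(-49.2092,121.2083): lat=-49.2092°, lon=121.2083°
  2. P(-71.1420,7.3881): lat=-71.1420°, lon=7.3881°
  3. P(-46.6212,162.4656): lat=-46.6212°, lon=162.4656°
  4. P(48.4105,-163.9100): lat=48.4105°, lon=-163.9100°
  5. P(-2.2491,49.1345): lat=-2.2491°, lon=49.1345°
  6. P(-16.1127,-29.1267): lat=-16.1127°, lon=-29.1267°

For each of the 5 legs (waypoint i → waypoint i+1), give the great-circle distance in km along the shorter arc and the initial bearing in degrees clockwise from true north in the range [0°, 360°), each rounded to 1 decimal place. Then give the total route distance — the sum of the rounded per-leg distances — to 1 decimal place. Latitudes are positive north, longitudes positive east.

Leg 1: φ1=-0.8588626, φ2=-1.2416621, Δφ=-0.3827996, Δλ=-1.9865372 rad; a=sin²(Δφ/2)+cosφ1·cosφ2·sin²(Δλ/2)=0.1844103480; c=2·atan2(√a, √(1-a))=0.887723621; dist=6371·c=5655.687 ≈ 5655.7 km; running total=5655.7 km
Leg 1 bearing: y=sinΔλ·cosφ2=-0.29569075, x=cosφ1·sinφ2-sinφ1·cosφ2·cosΔλ=-0.71706322; θ=atan2(y, x)=-157.5905° <0 so +360° → 202.4095° ≈ 202.4°
Leg 2: φ1=-1.2416621, φ2=-0.8136934, Δφ=0.4279687, Δλ=2.7066130 rad; a=sin²(Δφ/2)+cosφ1·cosφ2·sin²(Δλ/2)=0.2567545077; c=2·atan2(√a, √(1-a))=1.062727422; dist=6371·c=6770.636 ≈ 6770.6 km; running total=12426.3 km
Leg 2 bearing: y=sinΔλ·cosφ2=0.28941986, x=cosφ1·sinφ2-sinφ1·cosφ2·cosΔλ=-0.82435591; θ=atan2(y, x)=160.6545° ≈ 160.7°
Leg 3: φ1=-0.8136934, φ2=0.8449226, Δφ=1.6586161, Δλ=-5.6963288 rad; a=sin²(Δφ/2)+cosφ1·cosφ2·sin²(Δλ/2)=0.5819930182; c=2·atan2(√a, √(1-a))=1.735526372; dist=6371·c=11057.039 ≈ 11057.0 km; running total=23483.3 km
Leg 3 bearing: y=sinΔλ·cosφ2=0.36757073, x=cosφ1·sinφ2-sinφ1·cosφ2·cosΔλ=0.91542358; θ=atan2(y, x)=21.8770° ≈ 21.9°
Leg 4: φ1=0.8449226, φ2=-0.0392542, Δφ=-0.8841768, Δλ=3.7183280 rad; a=sin²(Δφ/2)+cosφ1·cosφ2·sin²(Δλ/2)=0.7926711469; c=2·atan2(√a, √(1-a))=2.196098495; dist=6371·c=13991.344 ≈ 13991.3 km; running total=37474.6 km
Leg 4 bearing: y=sinΔλ·cosφ2=-0.54487018, x=cosφ1·sinφ2-sinφ1·cosφ2·cosΔλ=0.60040893; θ=atan2(y, x)=-42.2237° <0 so +360° → 317.7763° ≈ 317.8°
Leg 5: φ1=-0.0392542, φ2=-0.2812197, Δφ=-0.2419655, Δλ=-1.3659156 rad; a=sin²(Δφ/2)+cosφ1·cosφ2·sin²(Δλ/2)=0.3969004418; c=2·atan2(√a, √(1-a))=1.363107326; dist=6371·c=8684.357 ≈ 8684.4 km; running total=46159.0 km
Leg 5 bearing: y=sinΔλ·cosφ2=-0.94062450, x=cosφ1·sinφ2-sinφ1·cosφ2·cosΔλ=-0.26964323; θ=atan2(y, x)=-105.9957° <0 so +360° → 254.0043° ≈ 254.0°

Leg 1: dist=5655.7 km, bearing=202.4°
Leg 2: dist=6770.6 km, bearing=160.7°
Leg 3: dist=11057.0 km, bearing=21.9°
Leg 4: dist=13991.3 km, bearing=317.8°
Leg 5: dist=8684.4 km, bearing=254.0°
Total: 46159.0 km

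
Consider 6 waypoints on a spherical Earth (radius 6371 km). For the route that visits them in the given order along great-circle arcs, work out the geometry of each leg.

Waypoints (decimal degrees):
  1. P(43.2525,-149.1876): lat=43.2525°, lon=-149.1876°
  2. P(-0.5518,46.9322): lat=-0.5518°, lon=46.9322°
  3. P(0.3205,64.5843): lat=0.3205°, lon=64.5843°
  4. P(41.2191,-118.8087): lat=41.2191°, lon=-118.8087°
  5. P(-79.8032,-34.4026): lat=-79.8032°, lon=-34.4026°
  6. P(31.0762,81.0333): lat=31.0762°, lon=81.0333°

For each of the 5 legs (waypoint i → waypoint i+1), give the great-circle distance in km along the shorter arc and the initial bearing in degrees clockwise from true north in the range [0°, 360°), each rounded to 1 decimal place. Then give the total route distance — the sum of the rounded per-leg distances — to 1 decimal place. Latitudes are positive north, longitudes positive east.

Leg 1: φ1=0.7548985, φ2=-0.0096307, Δφ=-0.7645293, Δλ=3.4229362 rad; a=sin²(Δφ/2)+cosφ1·cosφ2·sin²(Δλ/2)=0.8531358220; c=2·atan2(√a, √(1-a))=2.355014124; dist=6371·c=15003.795 ≈ 15003.8 km; running total=15003.8 km
Leg 1 bearing: y=sinΔλ·cosφ2=-0.27763378, x=cosφ1·sinφ2-sinφ1·cosφ2·cosΔλ=0.65122949; θ=atan2(y, x)=-23.0896° <0 so +360° → 336.9104° ≈ 336.9°
Leg 2: φ1=-0.0096307, φ2=0.0055938, Δφ=0.0152245, Δλ=0.3080873 rad; a=sin²(Δφ/2)+cosφ1·cosφ2·sin²(Δλ/2)=0.0235988233; c=2·atan2(√a, √(1-a))=0.308459596; dist=6371·c=1965.196 ≈ 1965.2 km; running total=16969.0 km
Leg 2 bearing: y=sinΔλ·cosφ2=0.30323177, x=cosφ1·sinφ2-sinφ1·cosφ2·cosΔλ=0.01477047; θ=atan2(y, x)=87.2113° ≈ 87.2°
Leg 3: φ1=0.0055938, φ2=0.7194090, Δφ=0.7138152, Δλ=-3.2008117 rad; a=sin²(Δφ/2)+cosφ1·cosφ2·sin²(Δλ/2)=0.8735895219; c=2·atan2(√a, √(1-a))=2.414603771; dist=6371·c=15383.441 ≈ 15383.4 km; running total=32352.4 km
Leg 3 bearing: y=sinΔλ·cosφ2=0.04451824, x=cosφ1·sinφ2-sinφ1·cosφ2·cosΔλ=0.66313016; θ=atan2(y, x)=3.8407° ≈ 3.8°
Leg 4: φ1=0.7194090, φ2=-1.3928286, Δφ=-2.1122376, Δλ=1.4731644 rad; a=sin²(Δφ/2)+cosφ1·cosφ2·sin²(Δλ/2)=0.8177762449; c=2·atan2(√a, √(1-a))=2.259520243; dist=6371·c=14395.403 ≈ 14395.4 km; running total=46747.8 km
Leg 4 bearing: y=sinΔλ·cosφ2=0.17618672, x=cosφ1·sinφ2-sinφ1·cosφ2·cosΔλ=-0.75168562; θ=atan2(y, x)=166.8086° ≈ 166.8°
Leg 5: φ1=-1.3928286, φ2=0.5423820, Δφ=1.9352106, Δλ=2.0147365 rad; a=sin²(Δφ/2)+cosφ1·cosφ2·sin²(Δλ/2)=0.7865734789; c=2·atan2(√a, √(1-a))=2.181137365; dist=6371·c=13896.026 ≈ 13896.0 km; running total=60643.8 km
Leg 5 bearing: y=sinΔλ·cosφ2=0.77345969, x=cosφ1·sinφ2-sinφ1·cosφ2·cosΔλ=-0.27067077; θ=atan2(y, x)=109.2874° ≈ 109.3°

Leg 1: dist=15003.8 km, bearing=336.9°
Leg 2: dist=1965.2 km, bearing=87.2°
Leg 3: dist=15383.4 km, bearing=3.8°
Leg 4: dist=14395.4 km, bearing=166.8°
Leg 5: dist=13896.0 km, bearing=109.3°
Total: 60643.8 km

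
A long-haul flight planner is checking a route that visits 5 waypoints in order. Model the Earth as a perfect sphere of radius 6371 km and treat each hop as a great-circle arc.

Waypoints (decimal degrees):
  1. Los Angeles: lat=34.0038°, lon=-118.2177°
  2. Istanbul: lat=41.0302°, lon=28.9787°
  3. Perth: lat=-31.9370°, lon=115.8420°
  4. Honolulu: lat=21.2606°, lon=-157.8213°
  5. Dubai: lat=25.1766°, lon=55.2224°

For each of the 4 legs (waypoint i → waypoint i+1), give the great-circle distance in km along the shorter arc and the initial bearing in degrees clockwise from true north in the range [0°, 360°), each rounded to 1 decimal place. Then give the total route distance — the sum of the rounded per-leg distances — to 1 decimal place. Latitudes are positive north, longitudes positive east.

Leg 1: φ1=0.5934783, φ2=0.7161121, Δφ=0.1226338, Δλ=2.5690618 rad; a=sin²(Δφ/2)+cosφ1·cosφ2·sin²(Δλ/2)=0.5792600004; c=2·atan2(√a, √(1-a))=1.729987846; dist=6371·c=11021.753 ≈ 11021.8 km; running total=11021.8 km
Leg 1 bearing: y=sinΔλ·cosφ2=0.40868484, x=cosφ1·sinφ2-sinφ1·cosφ2·cosΔλ=0.89880371; θ=atan2(y, x)=24.4512° ≈ 24.5°
Leg 2: φ1=0.7161121, φ2=-0.5574058, Δφ=-1.2735179, Δλ=1.5160506 rad; a=sin²(Δφ/2)+cosφ1·cosφ2·sin²(Δλ/2)=0.6561136660; c=2·atan2(√a, √(1-a))=1.888333000; dist=6371·c=12030.570 ≈ 12030.6 km; running total=23052.4 km
Leg 2 bearing: y=sinΔλ·cosφ2=0.84735886, x=cosφ1·sinφ2-sinφ1·cosφ2·cosΔλ=-0.42953120; θ=atan2(y, x)=116.8807° ≈ 116.9°
Leg 3: φ1=-0.5574058, φ2=0.3710675, Δφ=0.9284733, Δλ=-4.7763256 rad; a=sin²(Δφ/2)+cosφ1·cosφ2·sin²(Δλ/2)=0.5706423456; c=2·atan2(√a, √(1-a))=1.712555330; dist=6371·c=10910.690 ≈ 10910.7 km; running total=33963.1 km
Leg 3 bearing: y=sinΔλ·cosφ2=0.93003661, x=cosφ1·sinφ2-sinφ1·cosφ2·cosΔλ=0.33922049; θ=atan2(y, x)=69.9611° ≈ 70.0°
Leg 4: φ1=0.3710675, φ2=0.4394146, Δφ=0.0683471, Δλ=3.7183140 rad; a=sin²(Δφ/2)+cosφ1·cosφ2·sin²(Δλ/2)=0.7763661264; c=2·atan2(√a, √(1-a))=2.156435616; dist=6371·c=13738.651 ≈ 13738.7 km; running total=47701.8 km
Leg 4 bearing: y=sinΔλ·cosφ2=-0.49347755, x=cosφ1·sinφ2-sinφ1·cosφ2·cosΔλ=0.67154074; θ=atan2(y, x)=-36.3101° <0 so +360° → 323.6899° ≈ 323.7°

Leg 1: dist=11021.8 km, bearing=24.5°
Leg 2: dist=12030.6 km, bearing=116.9°
Leg 3: dist=10910.7 km, bearing=70.0°
Leg 4: dist=13738.7 km, bearing=323.7°
Total: 47701.8 km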